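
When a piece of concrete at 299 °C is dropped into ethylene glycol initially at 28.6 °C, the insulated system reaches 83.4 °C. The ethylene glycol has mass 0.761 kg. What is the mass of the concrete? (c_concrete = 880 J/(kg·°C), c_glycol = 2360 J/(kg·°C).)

m ≈ 0.519 kg

Heat gained plus heat lost sum to zero:
m×880×(83.4 − 299) + 0.761×2360×(83.4 − 28.6) = 0
-189728 m = -98419
m = -98419/-189728 ≈ 0.5187 kg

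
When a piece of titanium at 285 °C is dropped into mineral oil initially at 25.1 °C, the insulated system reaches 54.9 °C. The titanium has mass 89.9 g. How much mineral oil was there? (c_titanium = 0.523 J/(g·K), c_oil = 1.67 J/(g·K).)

m ≈ 217 g

Heat gained plus heat lost sum to zero:
89.9·0.523·(54.9 − 285) + m·1.67·(54.9 − 25.1) = 0
49.77 m = 10819
m = 10819/49.77 ≈ 217.4 g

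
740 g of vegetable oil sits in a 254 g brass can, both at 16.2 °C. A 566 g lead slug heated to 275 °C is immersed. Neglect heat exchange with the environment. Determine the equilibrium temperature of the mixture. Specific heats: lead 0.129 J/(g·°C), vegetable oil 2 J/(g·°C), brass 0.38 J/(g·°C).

T_f ≈ 27.7 °C

Let T be the final temperature. ΣQ_i = 0:
566×0.129×(T − 275) + 740×2×(T − 16.2) + 254×0.38×(T − 16.2) = 0
(73.01 + 1480 + 96.52) T = 73.01×275 + 1480×16.2 + 96.52×16.2
T = 45618/1649.5 ≈ 27.66 °C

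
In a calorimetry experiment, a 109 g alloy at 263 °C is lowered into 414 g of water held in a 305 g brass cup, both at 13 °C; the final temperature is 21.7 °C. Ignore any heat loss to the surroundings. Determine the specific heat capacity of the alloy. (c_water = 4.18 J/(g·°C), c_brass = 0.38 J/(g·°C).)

c ≈ 0.611 J/(g·°C)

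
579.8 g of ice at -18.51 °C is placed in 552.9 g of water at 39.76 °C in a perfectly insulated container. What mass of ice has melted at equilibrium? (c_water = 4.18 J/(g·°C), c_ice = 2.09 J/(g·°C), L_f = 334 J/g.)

Cooling the water to 0 °C releases 552.9·4.18·39.76 = 91890 J.
Warming the ice to 0 °C takes 579.8·2.09·18.51 = 22430 J, leaving 69460 J for melting.
Fully melting the ice requires m_ice L_f = 579.8·334 = 193653 J.
Since 69460 < 193653 J, not all the ice melts; equilibrium is at 0 °C.
m_melted·334 = 69460  ⇒  m_melted ≈ 208 g.

m_melted ≈ 208 g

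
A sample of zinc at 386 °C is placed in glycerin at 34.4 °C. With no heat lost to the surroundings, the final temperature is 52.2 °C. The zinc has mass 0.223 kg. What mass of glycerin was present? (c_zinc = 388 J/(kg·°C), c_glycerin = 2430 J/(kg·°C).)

m ≈ 0.668 kg

Heat lost by the zinc = heat gained by the glycerin:
0.223×388×(386 − 52.2) = m×2430×(52.2 − 34.4)
43254 m = 28882  ⇒  m ≈ 0.6677 kg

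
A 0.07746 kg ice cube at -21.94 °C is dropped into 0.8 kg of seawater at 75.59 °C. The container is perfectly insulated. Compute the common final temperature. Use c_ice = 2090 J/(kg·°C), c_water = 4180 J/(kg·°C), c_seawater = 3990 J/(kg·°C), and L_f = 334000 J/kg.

T_f ≈ 60.3 °C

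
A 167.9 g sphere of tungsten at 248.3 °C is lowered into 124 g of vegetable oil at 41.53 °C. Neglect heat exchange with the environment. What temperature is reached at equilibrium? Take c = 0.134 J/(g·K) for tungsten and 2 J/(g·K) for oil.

T_f ≈ 58.7 °C

Heat lost by the tungsten equals heat gained by the oil:
167.9*0.134*(248.3 − T) = 124*2*(T − 41.53)
22.5(248.3 − T) = 248(T − 41.53)
270.5 T = 15886  ⇒  T ≈ 58.73 °C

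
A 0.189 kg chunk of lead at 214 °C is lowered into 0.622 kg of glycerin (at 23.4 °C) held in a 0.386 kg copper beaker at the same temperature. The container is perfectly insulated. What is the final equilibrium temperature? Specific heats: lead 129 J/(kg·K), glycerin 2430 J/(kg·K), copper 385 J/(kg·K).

T_f = Σ m_i c_i T_i / Σ m_i c_i:
T_f = (24.38·214 + 1511.5·23.4 + 148.61·23.4) / (24.38 + 1511.5 + 148.61)
    = 44063 / 1684.5 ≈ 26.16 °C

T_f ≈ 26.2 °C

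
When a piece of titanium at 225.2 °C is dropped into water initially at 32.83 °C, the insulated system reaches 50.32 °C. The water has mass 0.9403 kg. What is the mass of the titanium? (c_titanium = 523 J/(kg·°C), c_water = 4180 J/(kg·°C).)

|Q_titanium| = |Q_water|:
m×523×(225.2 − 50.32) = 0.9403×4180×(50.32 − 32.83)
91462 m = 68744  ⇒  m ≈ 0.7516 kg

m ≈ 0.752 kg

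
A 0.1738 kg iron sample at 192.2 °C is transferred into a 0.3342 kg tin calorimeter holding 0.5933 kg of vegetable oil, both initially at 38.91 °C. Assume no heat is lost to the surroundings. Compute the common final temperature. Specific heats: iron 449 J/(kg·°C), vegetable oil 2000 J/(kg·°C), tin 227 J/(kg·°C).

T_f ≈ 47.8 °C

Conservation of energy gives ΣQ = 0:
0.1738×449×(T − 192.2) + 0.5933×2000×(T − 38.91) + 0.3342×227×(T − 38.91) = 0
78.04(T − 192.2) + 1186.6(T − 38.91) + 75.86(T − 38.91) = 0
1340.5 T = 64121
T = 64121 / 1340.5 = 47.8 °C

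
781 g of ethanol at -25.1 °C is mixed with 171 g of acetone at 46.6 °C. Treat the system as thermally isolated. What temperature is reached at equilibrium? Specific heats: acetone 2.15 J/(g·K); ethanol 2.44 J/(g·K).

T_f ≈ -13.5 °C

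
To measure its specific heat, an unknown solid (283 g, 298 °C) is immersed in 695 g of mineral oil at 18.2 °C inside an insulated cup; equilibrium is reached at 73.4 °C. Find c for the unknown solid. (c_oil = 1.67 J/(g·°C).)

c ≈ 1.01 J/(g·°C)

Setting the total heat transfer to zero:
283·c·(73.4 − 298) + 695·1.67·(73.4 − 18.2) = 0
-63562 c = -64068
c = -64068/-63562 ≈ 1.008 J/(g·°C)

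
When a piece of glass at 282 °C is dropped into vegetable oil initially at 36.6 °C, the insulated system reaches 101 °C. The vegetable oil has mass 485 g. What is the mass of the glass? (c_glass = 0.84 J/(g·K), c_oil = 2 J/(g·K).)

m ≈ 411 g

Heat lost by the glass = heat gained by the oil:
m·0.84·(282 − 101) = 485·2·(101 − 36.6)
152.04 m = 62468  ⇒  m ≈ 410.9 g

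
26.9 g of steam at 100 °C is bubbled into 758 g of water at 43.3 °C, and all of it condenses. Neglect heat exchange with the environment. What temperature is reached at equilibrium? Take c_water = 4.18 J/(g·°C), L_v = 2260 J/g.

T_f ≈ 63.8 °C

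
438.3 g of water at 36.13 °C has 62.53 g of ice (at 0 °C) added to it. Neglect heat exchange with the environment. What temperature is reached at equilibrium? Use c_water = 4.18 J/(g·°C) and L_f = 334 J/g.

T_f ≈ 21.6 °C

Conservation of energy gives ΣQ = 0:
melt ice: 62.53×334 = 20885
  warm the meltwater: 261.38 T
  water cools: 438.3×4.18×(T − 36.13) = 1832.1(T − 36.13)
2093.5 T = 66194 − 20885 = 45309
T ≈ 21.64 °C — above 0 °C, consistent with complete melting.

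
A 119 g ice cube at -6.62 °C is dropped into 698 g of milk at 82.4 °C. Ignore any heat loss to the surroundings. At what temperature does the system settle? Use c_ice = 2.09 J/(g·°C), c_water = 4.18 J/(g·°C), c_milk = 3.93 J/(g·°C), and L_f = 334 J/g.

T_f ≈ 57.0 °C

Energy conservation, ΣQ = 0:
warm ice to 0 °C: 119·2.09·(0 − (-6.62)) = 1646.5; fusion: m_ice L_f = 119·334 = 39746; meltwater 0→T: 119·4.18·T = 497.42 T; milk: 2743.1(T − 82.4)
3240.6 T = 226035 − 41392 = 184642
T ≈ 56.98 °C (positive, so assuming full melt was valid).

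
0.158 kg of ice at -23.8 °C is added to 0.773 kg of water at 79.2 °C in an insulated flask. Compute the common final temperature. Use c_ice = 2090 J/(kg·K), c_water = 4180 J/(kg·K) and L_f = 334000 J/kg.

Let T be the final temperature. ΣQ_i = 0:
ice -23.8→0 °C: 0.158×2090×23.8 = 7859.2
  melt ice: 0.158×334000 = 52772
  warm the meltwater: 660.44 T
  water cools: 0.773×4180×(T − 79.2) = 3231.1(T − 79.2)
3891.6 T = 255906 − 60631 = 195275
T ≈ 50.18 °C (positive, so assuming full melt was valid).

T_f ≈ 50.2 °C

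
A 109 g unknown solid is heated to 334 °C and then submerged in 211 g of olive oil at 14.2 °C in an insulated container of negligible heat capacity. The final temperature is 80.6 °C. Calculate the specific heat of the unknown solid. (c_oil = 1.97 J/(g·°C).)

c ≈ 0.999 J/(g·°C)

Net heat exchanged in the isolated system is zero:
109×c×(80.6 − 334) + 211×1.97×(80.6 − 14.2) = 0
-27621 c = -27600
c = -27600/-27621 ≈ 0.9993 J/(g·°C)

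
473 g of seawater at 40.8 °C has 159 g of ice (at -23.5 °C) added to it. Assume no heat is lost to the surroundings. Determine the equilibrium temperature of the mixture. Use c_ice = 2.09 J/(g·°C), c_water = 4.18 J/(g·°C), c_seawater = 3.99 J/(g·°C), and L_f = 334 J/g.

Taking heat into each body as positive, Σ m c ΔT = 0:
warm ice to 0 °C: 159×2.09×(0 − (-23.5)) = 7809.3
  fusion: m_ice L_f = 159×334 = 53106
  meltwater 0→T: 159×4.18×T = 664.62 T
  seawater cools: 473×3.99×(T − 40.8) = 1887.3(T − 40.8)
2551.9 T = 77001 − 60915 = 16085
T ≈ 6.30 °C (positive, so assuming full melt was valid).

T_f ≈ 6.3 °C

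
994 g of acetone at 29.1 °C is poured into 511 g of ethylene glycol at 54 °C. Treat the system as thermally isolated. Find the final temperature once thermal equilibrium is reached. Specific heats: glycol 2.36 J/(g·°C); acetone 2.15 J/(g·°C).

T_f ≈ 38.1 °C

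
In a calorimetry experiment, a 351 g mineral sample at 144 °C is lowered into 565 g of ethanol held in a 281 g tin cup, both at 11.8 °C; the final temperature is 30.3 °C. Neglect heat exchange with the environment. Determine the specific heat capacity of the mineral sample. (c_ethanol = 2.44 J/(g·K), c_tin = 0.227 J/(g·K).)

Heat gained plus heat lost sum to zero:
351×c×(30.3 − 144) + 565×2.44×(30.3 − 11.8) + 281×0.227×(30.3 − 11.8) = 0
-39909 c = -26684
c = -26684/-39909 ≈ 0.6686 J/(g·K)

c ≈ 0.669 J/(g·K)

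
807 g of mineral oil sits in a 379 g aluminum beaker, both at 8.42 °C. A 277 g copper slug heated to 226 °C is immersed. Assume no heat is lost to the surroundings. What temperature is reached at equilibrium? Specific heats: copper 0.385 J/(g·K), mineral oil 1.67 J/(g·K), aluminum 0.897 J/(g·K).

T_f ≈ 21.4 °C

Let T be the final temperature. ΣQ_i = 0:
277·0.385·(T − 226) + 807·1.67·(T − 8.42) + 379·0.897·(T − 8.42) = 0
1794.3 T = 38312
T = 38312/1794.3 ≈ 21.35 °C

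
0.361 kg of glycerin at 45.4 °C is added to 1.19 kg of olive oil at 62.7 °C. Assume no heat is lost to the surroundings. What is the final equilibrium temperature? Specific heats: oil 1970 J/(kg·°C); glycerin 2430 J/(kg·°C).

T_f ≈ 58.0 °C

Set heat shed by the hot body equal to heat absorbed by the cold body:
1.19*1970*(62.7 − T) = 0.361*2430*(T − 45.4)
2344.3(62.7 − T) = 877.23(T − 45.4)
3221.5 T = 186814  ⇒  T ≈ 57.99 °C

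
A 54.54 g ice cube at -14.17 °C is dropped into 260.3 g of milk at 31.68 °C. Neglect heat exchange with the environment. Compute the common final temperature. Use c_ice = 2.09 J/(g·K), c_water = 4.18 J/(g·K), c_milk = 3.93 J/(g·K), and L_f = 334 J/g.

T_f ≈ 10.1 °C

Energy conservation, ΣQ = 0:
ice -14.17→0 °C: 54.54·2.09·14.17 = 1615.2
  fusion: m_ice L_f = 54.54·334 = 18216
  meltwater 0→T: 54.54·4.18·T = 227.98 T
  milk cools: 260.3·3.93·(T − 31.68) = 1023(T − 31.68)
1251 T = 32408 − 19832 = 12576
T ≈ 10.05 °C — above 0 °C, consistent with complete melting.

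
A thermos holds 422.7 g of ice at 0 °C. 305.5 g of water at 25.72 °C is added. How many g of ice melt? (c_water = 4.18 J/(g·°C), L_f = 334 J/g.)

m_melted ≈ 98.3 g

Cooling the water to 0 °C releases 305.5×4.18×25.72 = 32844 J.
To melt every bit of ice: 422.7×334 = 141182 J.
32844 J < 141182 J, so only part of the ice melts and the system sits at 0 °C.
m_melt = 32844 / L_f = 98.34 g.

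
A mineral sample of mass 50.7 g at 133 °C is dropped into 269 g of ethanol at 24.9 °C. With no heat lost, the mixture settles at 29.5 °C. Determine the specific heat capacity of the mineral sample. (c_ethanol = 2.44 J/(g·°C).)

c ≈ 0.575 J/(g·°C)

Heat gained plus heat lost sum to zero:
50.7×c×(29.5 − 133) + 269×2.44×(29.5 − 24.9) = 0
-5247.5 c = -3019.3
c = -3019.3/-5247.5 ≈ 0.5754 J/(g·°C)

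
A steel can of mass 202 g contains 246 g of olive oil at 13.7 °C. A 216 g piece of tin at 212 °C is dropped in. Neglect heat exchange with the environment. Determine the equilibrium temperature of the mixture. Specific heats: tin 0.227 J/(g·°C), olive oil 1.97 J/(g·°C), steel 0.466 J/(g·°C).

Heat gained plus heat lost sum to zero:
216*0.227*(T − 212) + 246*1.97*(T − 13.7) + 202*0.466*(T − 13.7) = 0
49.03(T − 212) + 484.62(T − 13.7) + 94.13(T − 13.7) = 0
627.78 T = 18324
T = 18324/627.78 ≈ 29.19 °C

T_f ≈ 29.2 °C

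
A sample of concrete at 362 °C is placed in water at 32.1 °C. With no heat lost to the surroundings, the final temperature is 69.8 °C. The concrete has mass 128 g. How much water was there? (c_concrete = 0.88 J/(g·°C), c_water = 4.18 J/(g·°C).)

m ≈ 209 g

Heat lost by the concrete = heat gained by the water:
128·0.88·(362 − 69.8) = m·4.18·(69.8 − 32.1)
157.59 m = 32913  ⇒  m ≈ 208.9 g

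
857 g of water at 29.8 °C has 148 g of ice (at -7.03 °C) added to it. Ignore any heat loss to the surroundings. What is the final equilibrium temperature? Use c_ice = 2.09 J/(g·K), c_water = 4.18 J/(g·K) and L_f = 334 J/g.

Energy conservation, ΣQ = 0:
ice -7.03→0 °C: 148·2.09·7.03 = 2174.5; latent heat to melt: 148·334 = 49432; warm the meltwater: 618.64 T; water cools: 857·4.18·(T − 29.8) = 3582.3(T − 29.8)
4200.9 T = 106751 − 51607 = 55145
T ≈ 13.13 °C — above 0 °C, consistent with complete melting.

T_f ≈ 13.1 °C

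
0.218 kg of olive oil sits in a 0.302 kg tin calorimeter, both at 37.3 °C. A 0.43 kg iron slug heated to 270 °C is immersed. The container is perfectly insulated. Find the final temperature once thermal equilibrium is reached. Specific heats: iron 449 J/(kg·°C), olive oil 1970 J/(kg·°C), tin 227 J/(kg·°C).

Conservation of energy gives ΣQ = 0:
0.43*449*(T − 270) + 0.218*1970*(T − 37.3) + 0.302*227*(T − 37.3) = 0
193.07(T − 270) + 429.46(T − 37.3) + 68.55(T − 37.3) = 0
691.08 T = 70705
T ≈ 102.31 °C

T_f ≈ 102.3 °C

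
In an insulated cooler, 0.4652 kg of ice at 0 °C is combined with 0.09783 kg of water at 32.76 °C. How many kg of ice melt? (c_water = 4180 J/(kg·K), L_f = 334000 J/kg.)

m_melted ≈ 0.0401 kg

Cooling the water to 0 °C releases 0.09783×4180×32.76 = 13397 J.
To melt every bit of ice: 0.4652×334000 = 155377 J.
That's not enough to melt it all — equilibrium is at 0 °C with ice remaining.
m_melt = 13397 / L_f = 0.04011 kg.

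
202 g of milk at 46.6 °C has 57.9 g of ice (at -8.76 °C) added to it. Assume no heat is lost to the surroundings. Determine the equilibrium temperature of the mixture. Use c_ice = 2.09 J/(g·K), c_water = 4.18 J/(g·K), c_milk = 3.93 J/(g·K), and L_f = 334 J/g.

Energy balance with sensible and latent terms:
ice -8.76→0 °C: 57.9·2.09·8.76 = 1060.1; fusion: m_ice L_f = 57.9·334 = 19339; warm the meltwater: 242.02 T; milk: 793.86(T − 46.6)
1035.9 T = 36994 − 20399 = 16595
T ≈ 16.02 °C — above 0 °C, consistent with complete melting.

T_f ≈ 16.0 °C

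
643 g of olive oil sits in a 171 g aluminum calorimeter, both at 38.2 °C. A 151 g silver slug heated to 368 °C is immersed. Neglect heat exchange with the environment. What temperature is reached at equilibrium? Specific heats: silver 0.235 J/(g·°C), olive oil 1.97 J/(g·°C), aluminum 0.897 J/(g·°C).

Let T be the final temperature. ΣQ_i = 0:
151*0.235*(T − 368) + 643*1.97*(T − 38.2) + 171*0.897*(T − 38.2) = 0
35.48(T − 368) + 1266.7(T − 38.2) + 153.39(T − 38.2) = 0
1455.6 T = 67306
T = 67306 / 1455.6 = 46.2 °C

T_f ≈ 46.2 °C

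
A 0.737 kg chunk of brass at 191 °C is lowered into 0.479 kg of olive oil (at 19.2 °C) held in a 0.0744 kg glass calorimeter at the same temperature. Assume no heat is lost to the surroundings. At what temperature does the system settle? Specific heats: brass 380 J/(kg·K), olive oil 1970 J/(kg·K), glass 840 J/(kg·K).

Conservation of energy gives ΣQ = 0:
0.737×380×(T − 191) + 0.479×1970×(T − 19.2) + 0.0744×840×(T − 19.2) = 0
1286.2 T = 72809
T ≈ 56.61 °C

T_f ≈ 56.6 °C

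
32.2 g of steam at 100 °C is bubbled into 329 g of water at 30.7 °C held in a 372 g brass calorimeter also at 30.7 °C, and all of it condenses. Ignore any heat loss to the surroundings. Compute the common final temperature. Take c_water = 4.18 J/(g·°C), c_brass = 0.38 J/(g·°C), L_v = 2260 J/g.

Taking heat into each body as positive, Σ m c ΔT = 0:
steam→water at 100 °C releases m L_v = 32.2×2260 = 72772
  condensate cools 100→T: 32.2×4.18×(T − 100) = 134.6(T − 100)
  original water: 1375.2(T − 30.7)
  cup: 141.36(T − 30.7)
1651.2 T = 72772 + 13460 + 46559 = 132791
T ≈ 80.42 °C — below 100 °C, confirming all the steam condensed.

T_f ≈ 80.4 °C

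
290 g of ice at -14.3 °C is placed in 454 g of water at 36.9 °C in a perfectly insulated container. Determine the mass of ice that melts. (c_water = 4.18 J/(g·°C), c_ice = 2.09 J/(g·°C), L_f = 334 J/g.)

Water can give up m c ΔT = 454·4.18·36.9 = 70026 J before reaching 0 °C.
Warming the ice to 0 °C takes 290·2.09·14.3 = 8667.2 J, leaving 61359 J for melting.
Melting all 290 g of ice would need 290·334 = 96860 J.
61359 J < 96860 J, so only part of the ice melts and the system sits at 0 °C.
Mass melted = 61359/334 ≈ 183.7 g.

m_melted ≈ 184 g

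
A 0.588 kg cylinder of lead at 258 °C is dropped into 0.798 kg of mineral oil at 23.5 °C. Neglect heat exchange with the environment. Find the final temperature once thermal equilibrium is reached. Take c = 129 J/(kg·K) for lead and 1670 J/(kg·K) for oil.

Heat lost by the lead equals heat gained by the oil:
0.588*129*(258 − T) = 0.798*1670*(T − 23.5)
75.85(258 − T) = 1332.7(T − 23.5)
1408.5 T = 50887  ⇒  T ≈ 36.13 °C

T_f ≈ 36.1 °C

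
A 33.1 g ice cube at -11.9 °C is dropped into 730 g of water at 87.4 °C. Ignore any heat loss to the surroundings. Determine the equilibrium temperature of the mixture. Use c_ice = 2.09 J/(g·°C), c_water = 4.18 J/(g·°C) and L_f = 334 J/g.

Setting the total heat transfer to zero:
ice -11.9→0 °C: 33.1·2.09·11.9 = 823.23; latent heat to melt: 33.1·334 = 11055; warm the meltwater: 138.36 T; water: 3051.4(T − 87.4)
3189.8 T = 266692 − 11879 = 254814
T ≈ 79.88 °C. Since T > 0 °C, the all-ice-melts assumption holds.

T_f ≈ 79.9 °C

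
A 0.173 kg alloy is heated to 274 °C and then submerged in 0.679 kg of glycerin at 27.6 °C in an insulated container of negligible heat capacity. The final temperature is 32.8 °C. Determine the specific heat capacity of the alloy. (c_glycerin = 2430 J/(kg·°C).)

Heat lost by the alloy = heat gained by the glycerin:
0.173·c·(274 − 32.8) = 0.679·2430·(32.8 − 27.6)
41.73 c = 8579.8  ⇒  c ≈ 205.6 J/(kg·°C)

c ≈ 206 J/(kg·°C)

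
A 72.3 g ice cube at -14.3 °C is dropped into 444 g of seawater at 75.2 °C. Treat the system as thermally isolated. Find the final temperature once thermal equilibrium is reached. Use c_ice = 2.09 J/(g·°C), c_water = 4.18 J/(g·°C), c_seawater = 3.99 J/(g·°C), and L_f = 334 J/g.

Net heat exchanged in the isolated system is zero:
warm ice to 0 °C: 72.3·2.09·(0 − (-14.3)) = 2160.8
  melt ice: 72.3·334 = 24148
  warm the meltwater: 302.21 T
  seawater cools: 444·3.99·(T − 75.2) = 1771.6(T − 75.2)
2073.8 T = 133221 − 26309 = 106912
T ≈ 51.55 °C. Since T > 0 °C, the all-ice-melts assumption holds.

T_f ≈ 51.6 °C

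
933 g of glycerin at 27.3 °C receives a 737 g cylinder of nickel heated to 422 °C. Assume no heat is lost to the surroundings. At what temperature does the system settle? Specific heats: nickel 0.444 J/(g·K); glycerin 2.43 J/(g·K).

T_f ≈ 77.1 °C

Let T be the final temperature. ΣQ_i = 0:
737*0.444*(T − 422) + 933*2.43*(T − 27.3) = 0
327.23(T − 422) + 2267.2(T − 27.3) = 0
2594.4 T = 199985
T ≈ 77.08 °C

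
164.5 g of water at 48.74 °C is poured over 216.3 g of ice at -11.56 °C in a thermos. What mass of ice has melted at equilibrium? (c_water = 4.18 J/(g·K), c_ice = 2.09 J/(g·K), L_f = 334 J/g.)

m_melted ≈ 84.7 g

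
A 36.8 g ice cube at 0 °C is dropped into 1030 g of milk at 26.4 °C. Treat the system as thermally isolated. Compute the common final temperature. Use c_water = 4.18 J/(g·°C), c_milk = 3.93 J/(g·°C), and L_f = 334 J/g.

Net heat exchanged in the isolated system is zero:
latent heat to melt: 36.8·334 = 12291
  meltwater 0→T: 36.8·4.18·T = 153.82 T
  milk cools: 1030·3.93·(T − 26.4) = 4047.9(T − 26.4)
4201.7 T = 106865 − 12291 = 94573
T ≈ 22.51 °C. Since T > 0 °C, the all-ice-melts assumption holds.

T_f ≈ 22.5 °C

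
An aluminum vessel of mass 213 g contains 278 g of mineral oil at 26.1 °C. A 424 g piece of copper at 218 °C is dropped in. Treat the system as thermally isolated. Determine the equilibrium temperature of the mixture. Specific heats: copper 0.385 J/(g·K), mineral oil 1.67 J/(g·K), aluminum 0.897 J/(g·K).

T_f = Σ m_i c_i T_i / Σ m_i c_i:
T_f = (163.24*218 + 464.26*26.1 + 191.06*26.1) / (163.24 + 464.26 + 191.06)
    = 52690 / 818.56 ≈ 64.37 °C

T_f ≈ 64.4 °C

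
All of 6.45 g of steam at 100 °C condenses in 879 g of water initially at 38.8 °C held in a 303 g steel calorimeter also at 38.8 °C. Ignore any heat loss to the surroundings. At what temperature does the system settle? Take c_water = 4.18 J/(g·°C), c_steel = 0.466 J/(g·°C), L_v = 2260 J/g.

Energy balance with sensible and latent terms:
condense steam: −6.45·2260 = −14577; condensed water 100 °C→T: 26.96(T − 100); original water: 3674.2(T − 38.8); steel cup: 303·0.466·(T − 38.8) = 141.2(T − 38.8)
3842.4 T = 14577 + 2696.1 + 148038 = 165311
T ≈ 43.02 °C, under the boiling point, so the assumption holds.

T_f ≈ 43.0 °C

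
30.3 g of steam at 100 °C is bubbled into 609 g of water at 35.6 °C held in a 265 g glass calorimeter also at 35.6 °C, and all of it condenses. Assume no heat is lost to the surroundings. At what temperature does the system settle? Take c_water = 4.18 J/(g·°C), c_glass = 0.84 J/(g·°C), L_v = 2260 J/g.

T_f ≈ 62.1 °C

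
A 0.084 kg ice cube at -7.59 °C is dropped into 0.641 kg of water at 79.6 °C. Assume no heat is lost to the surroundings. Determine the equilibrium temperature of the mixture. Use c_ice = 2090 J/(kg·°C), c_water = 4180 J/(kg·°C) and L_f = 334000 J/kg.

T_f ≈ 60.7 °C

Sum of m c ΔT and latent-heat terms is zero:
warm ice to 0 °C: 0.084×2090×(0 − (-7.59)) = 1332.5; latent heat to melt: 0.084×334000 = 28056; warm the meltwater: 351.12 T; water: 2679.4(T − 79.6)
3030.5 T = 213279 − 29389 = 183890
T ≈ 60.68 °C. Since T > 0 °C, the all-ice-melts assumption holds.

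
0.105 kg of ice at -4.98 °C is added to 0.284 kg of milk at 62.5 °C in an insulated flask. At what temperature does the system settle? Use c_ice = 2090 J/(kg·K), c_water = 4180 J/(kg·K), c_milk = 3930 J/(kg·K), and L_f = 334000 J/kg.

T_f ≈ 21.6 °C

Energy balance with sensible and latent terms:
ice -4.98→0 °C: 0.105·2090·4.98 = 1092.9
  melt ice: 0.105·334000 = 35070
  warm the meltwater: 438.9 T
  milk cools: 0.284·3930·(T − 62.5) = 1116.1(T − 62.5)
1555 T = 69758 − 36163 = 33595
T ≈ 21.60 °C (positive, so assuming full melt was valid).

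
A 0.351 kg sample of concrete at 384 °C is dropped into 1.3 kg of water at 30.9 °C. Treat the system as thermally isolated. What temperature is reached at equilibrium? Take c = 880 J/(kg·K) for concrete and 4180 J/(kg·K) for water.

Net heat exchanged in the isolated system is zero:
0.351×880×(T − 384) + 1.3×4180×(T − 30.9) = 0
308.88(T − 384) + 5434(T − 30.9) = 0
5742.9 T = 286521
T ≈ 49.89 °C

T_f ≈ 49.9 °C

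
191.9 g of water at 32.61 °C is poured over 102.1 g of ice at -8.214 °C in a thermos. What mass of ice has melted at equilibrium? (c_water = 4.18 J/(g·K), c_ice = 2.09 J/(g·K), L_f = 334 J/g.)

m_melted ≈ 73.1 g

Water can give up m c ΔT = 191.9·4.18·32.61 = 26158 J before reaching 0 °C.
Warming the ice to 0 °C takes 102.1·2.09·8.214 = 1752.8 J, leaving 24405 J for melting.
To melt every bit of ice: 102.1·334 = 34101 J.
That's not enough to melt it all — equilibrium is at 0 °C with ice remaining.
Mass melted = 24405/334 ≈ 73.07 g.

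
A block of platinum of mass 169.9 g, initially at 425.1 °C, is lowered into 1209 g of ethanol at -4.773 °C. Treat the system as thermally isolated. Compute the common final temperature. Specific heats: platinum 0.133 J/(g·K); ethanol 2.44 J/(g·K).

T_f ≈ -1.5 °C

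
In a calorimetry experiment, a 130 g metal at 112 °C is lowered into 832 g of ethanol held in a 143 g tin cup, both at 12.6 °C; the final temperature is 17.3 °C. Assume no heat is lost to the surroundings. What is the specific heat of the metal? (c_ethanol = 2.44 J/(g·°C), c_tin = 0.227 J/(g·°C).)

Taking heat into each body as positive, Σ m c ΔT = 0:
130·c·(17.3 − 112) + 832·2.44·(17.3 − 12.6) + 143·0.227·(17.3 − 12.6) = 0
-12311 c = -9693.9
c = -9693.9/-12311 ≈ 0.7874 J/(g·°C)

c ≈ 0.787 J/(g·°C)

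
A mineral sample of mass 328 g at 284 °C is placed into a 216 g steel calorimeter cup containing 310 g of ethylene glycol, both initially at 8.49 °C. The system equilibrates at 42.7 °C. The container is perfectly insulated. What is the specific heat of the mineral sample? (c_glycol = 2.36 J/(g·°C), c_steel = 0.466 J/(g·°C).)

Setting the total heat transfer to zero:
328×c×(42.7 − 284) + 310×2.36×(42.7 − 8.49) + 216×0.466×(42.7 − 8.49) = 0
-79146 c = -28471
c = -28471/-79146 ≈ 0.3597 J/(g·°C)

c ≈ 0.36 J/(g·°C)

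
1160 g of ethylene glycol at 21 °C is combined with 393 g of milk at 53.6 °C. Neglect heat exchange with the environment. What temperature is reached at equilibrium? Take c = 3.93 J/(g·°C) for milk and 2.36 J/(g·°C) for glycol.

T_f ≈ 32.8 °C

Heat lost by the milk equals heat gained by the glycol:
393*3.93*(53.6 − T) = 1160*2.36*(T − 21)
1544.5(53.6 − T) = 2737.6(T − 21)
4282.1 T = 140274  ⇒  T ≈ 32.76 °C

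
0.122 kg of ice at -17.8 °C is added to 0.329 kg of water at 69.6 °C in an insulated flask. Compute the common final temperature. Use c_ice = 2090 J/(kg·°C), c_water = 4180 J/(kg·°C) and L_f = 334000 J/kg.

Sum of m c ΔT and latent-heat terms is zero:
ice -17.8→0 °C: 0.122×2090×17.8 = 4538.6
  fusion: m_ice L_f = 0.122×334000 = 40748
  warm the meltwater: 509.96 T
  water cools: 0.329×4180×(T − 69.6) = 1375.2(T − 69.6)
1885.2 T = 95715 − 45287 = 50429
T ≈ 26.75 °C. Since T > 0 °C, the all-ice-melts assumption holds.

T_f ≈ 26.8 °C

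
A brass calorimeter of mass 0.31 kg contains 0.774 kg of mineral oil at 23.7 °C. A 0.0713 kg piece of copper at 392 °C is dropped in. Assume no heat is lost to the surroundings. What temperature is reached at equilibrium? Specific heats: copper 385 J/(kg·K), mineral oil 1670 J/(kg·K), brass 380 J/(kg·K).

With ΣQ=0 the equilibrium temperature is the m·c-weighted mean:
T_f = (27.45*392 + 1292.6*23.7 + 117.8*23.7) / (27.45 + 1292.6 + 117.8)
    = 44187 / 1437.8 ≈ 30.73 °C

T_f ≈ 30.7 °C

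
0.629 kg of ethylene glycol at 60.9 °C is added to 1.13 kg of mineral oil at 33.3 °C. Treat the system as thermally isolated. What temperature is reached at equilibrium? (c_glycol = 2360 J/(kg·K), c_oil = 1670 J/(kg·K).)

T_f ≈ 45.5 °C

Set heat shed by the hot body equal to heat absorbed by the cold body:
0.629·2360·(60.9 − T) = 1.13·1670·(T − 33.3)
1484.4(60.9 − T) = 1887.1(T − 33.3)
3371.5 T = 153243  ⇒  T ≈ 45.45 °C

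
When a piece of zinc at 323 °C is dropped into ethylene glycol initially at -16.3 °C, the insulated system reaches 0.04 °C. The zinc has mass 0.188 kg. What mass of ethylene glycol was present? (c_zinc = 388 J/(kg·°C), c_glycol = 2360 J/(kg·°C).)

m ≈ 0.611 kg

Heat lost by the zinc = heat gained by the glycol:
0.188×388×(323 − 0.04) = m×2360×(0.04 − (-16.3))
38562 m = 23558  ⇒  m ≈ 0.6109 kg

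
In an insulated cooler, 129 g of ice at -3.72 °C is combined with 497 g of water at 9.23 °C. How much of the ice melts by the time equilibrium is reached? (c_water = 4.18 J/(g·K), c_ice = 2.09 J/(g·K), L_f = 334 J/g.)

m_melted ≈ 54.4 g

Heat available from the water dropping to 0 °C: 497×4.18×9.23 = 19175 J.
Of that, 129×2.09×3.72 = 1002.9 J goes to bring the ice to 0 °C, leaving 18172 J.
Fully melting the ice requires m_ice L_f = 129×334 = 43086 J.
That's not enough to melt it all — equilibrium is at 0 °C with ice remaining.
m_melt = 18172 / L_f = 54.41 g.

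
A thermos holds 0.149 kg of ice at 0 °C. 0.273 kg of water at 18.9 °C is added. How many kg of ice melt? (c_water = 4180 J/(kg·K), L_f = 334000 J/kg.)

m_melted ≈ 0.0646 kg

Cooling the water to 0 °C releases 0.273·4180·18.9 = 21568 J.
To melt every bit of ice: 0.149·334000 = 49766 J.
21568 J < 49766 J, so only part of the ice melts and the system sits at 0 °C.
m_melted·334000 = 21568  ⇒  m_melted ≈ 0.06457 kg.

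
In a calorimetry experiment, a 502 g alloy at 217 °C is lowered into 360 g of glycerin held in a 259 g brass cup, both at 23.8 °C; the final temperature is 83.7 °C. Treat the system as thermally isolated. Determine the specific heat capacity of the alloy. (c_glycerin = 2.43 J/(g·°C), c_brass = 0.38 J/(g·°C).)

c ≈ 0.871 J/(g·°C)

Net heat exchanged in the isolated system is zero:
502·c·(83.7 − 217) + 360·2.43·(83.7 − 23.8) + 259·0.38·(83.7 − 23.8) = 0
-66917 c = -58296
c = -58296/-66917 ≈ 0.8712 J/(g·°C)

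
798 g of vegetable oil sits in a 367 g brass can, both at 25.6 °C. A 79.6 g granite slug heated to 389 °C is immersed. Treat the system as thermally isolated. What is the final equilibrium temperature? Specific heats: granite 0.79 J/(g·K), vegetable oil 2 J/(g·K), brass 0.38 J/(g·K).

T_f ≈ 38.3 °C

Heat gained plus heat lost sum to zero:
79.6·0.79·(T − 389) + 798·2·(T − 25.6) + 367·0.38·(T − 25.6) = 0
62.88(T − 389) + 1596(T − 25.6) + 139.46(T − 25.6) = 0
1798.3 T = 68890
T = 68890/1798.3 ≈ 38.31 °C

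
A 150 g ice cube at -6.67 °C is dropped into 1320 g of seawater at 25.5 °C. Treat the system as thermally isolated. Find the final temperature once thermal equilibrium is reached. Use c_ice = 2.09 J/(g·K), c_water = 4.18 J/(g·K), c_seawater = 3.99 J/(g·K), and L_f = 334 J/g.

T_f ≈ 13.9 °C

Let T be the final temperature. ΣQ_i = 0:
warm ice to 0 °C: 150·2.09·(0 − (-6.67)) = 2091; melt ice: 150·334 = 50100; warm the meltwater: 627 T; seawater cools: 1320·3.99·(T − 25.5) = 5266.8(T − 25.5)
5893.8 T = 134303 − 52191 = 82112
T ≈ 13.93 °C — above 0 °C, consistent with complete melting.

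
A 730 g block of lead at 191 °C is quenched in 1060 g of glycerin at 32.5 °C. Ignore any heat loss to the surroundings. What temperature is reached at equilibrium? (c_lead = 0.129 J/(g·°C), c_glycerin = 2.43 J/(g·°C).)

T_f is the heat-capacity-weighted average of the initial temperatures:
T_f = (94.17×191 + 2575.8×32.5) / (94.17 + 2575.8)
    = 101700 / 2670 ≈ 38.09 °C

T_f ≈ 38.1 °C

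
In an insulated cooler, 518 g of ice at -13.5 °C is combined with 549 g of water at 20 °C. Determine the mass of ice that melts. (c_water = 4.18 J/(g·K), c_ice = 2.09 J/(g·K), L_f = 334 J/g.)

Water can give up m c ΔT = 549·4.18·20 = 45896 J before reaching 0 °C.
Warming the ice to 0 °C takes 518·2.09·13.5 = 14615 J, leaving 31281 J for melting.
To melt every bit of ice: 518·334 = 173012 J.
31281 J < 173012 J, so only part of the ice melts and the system sits at 0 °C.
m_melt = 31281 / L_f = 93.66 g.

m_melted ≈ 93.7 g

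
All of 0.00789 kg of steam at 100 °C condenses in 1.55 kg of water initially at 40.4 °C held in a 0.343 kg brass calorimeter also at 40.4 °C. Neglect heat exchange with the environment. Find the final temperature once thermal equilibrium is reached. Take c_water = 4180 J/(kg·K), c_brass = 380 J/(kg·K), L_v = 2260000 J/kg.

T_f ≈ 43.4 °C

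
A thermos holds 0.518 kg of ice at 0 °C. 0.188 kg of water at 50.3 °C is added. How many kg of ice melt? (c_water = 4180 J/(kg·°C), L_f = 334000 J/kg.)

Heat available from the water dropping to 0 °C: 0.188·4180·50.3 = 39528 J.
To melt every bit of ice: 0.518·334000 = 173012 J.
That's not enough to melt it all — equilibrium is at 0 °C with ice remaining.
Mass melted = 39528/334000 ≈ 0.1183 kg.

m_melted ≈ 0.118 kg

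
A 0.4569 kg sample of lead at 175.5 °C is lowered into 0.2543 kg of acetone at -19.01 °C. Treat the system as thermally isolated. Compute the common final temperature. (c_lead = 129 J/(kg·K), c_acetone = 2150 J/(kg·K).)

T_f ≈ -0.1 °C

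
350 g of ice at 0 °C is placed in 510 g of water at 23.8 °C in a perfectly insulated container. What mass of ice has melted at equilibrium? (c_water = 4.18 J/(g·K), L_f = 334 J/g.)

m_melted ≈ 152 g

Heat available from the water dropping to 0 °C: 510·4.18·23.8 = 50737 J.
Fully melting the ice requires m_ice L_f = 350·334 = 116900 J.
That's not enough to melt it all — equilibrium is at 0 °C with ice remaining.
Mass melted = 50737/334 ≈ 151.9 g.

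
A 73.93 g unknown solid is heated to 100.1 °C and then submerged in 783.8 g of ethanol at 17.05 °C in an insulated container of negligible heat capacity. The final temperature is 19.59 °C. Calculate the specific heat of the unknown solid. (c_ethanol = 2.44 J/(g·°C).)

c ≈ 0.816 J/(g·°C)

m_s c (T_s − T_f) = m_ethanol c_ethanol (T_f − T_0):
73.93×c×(100.1 − 19.59) = 783.8×2.44×(19.59 − 17.05)
5952.1 c = 4857.7  ⇒  c ≈ 0.8161 J/(g·°C)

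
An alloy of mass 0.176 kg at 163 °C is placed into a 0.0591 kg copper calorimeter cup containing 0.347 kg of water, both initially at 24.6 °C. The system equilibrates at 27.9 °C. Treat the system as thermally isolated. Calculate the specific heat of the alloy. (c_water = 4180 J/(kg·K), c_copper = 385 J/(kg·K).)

c ≈ 204 J/(kg·K)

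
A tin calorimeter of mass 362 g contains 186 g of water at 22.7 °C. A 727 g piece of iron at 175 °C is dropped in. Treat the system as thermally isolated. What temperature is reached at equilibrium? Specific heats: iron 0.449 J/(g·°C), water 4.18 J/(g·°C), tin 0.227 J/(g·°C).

T_f ≈ 64.6 °C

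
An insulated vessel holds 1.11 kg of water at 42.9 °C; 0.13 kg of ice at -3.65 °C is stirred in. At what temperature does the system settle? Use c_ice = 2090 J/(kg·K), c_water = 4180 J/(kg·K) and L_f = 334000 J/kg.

Taking heat into each body as positive, Σ m c ΔT = 0:
ice -3.65→0 °C: 0.13×2090×3.65 = 991.7; melt ice: 0.13×334000 = 43420; warm the meltwater: 543.4 T; water: 4639.8(T − 42.9)
5183.2 T = 199047 − 44412 = 154636
T ≈ 29.83 °C (positive, so assuming full melt was valid).

T_f ≈ 29.8 °C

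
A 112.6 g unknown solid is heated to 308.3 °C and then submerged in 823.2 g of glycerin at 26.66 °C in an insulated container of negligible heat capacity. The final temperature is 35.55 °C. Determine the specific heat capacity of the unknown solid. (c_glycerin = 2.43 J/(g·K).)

c ≈ 0.579 J/(g·K)

Heat lost by the unknown solid = heat gained by the glycerin:
112.6·c·(308.3 − 35.55) = 823.2·2.43·(35.55 − 26.66)
30712 c = 17783  ⇒  c ≈ 0.579 J/(g·K)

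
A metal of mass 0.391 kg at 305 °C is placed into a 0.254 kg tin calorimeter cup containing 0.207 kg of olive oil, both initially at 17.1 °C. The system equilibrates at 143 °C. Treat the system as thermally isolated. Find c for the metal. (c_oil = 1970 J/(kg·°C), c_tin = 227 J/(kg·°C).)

c ≈ 925 J/(kg·°C)

Conservation of energy gives ΣQ = 0:
0.391·c·(143 − 305) + 0.207·1970·(143 − 17.1) + 0.254·227·(143 − 17.1) = 0
-63.34 c = -58600
c = -58600/-63.34 ≈ 925.1 J/(kg·°C)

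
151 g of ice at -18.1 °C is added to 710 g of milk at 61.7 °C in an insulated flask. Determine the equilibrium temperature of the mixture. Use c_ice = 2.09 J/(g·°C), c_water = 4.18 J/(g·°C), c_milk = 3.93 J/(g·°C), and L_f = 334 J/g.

Let T be the final temperature. ΣQ_i = 0:
warm ice to 0 °C: 151×2.09×(0 − (-18.1)) = 5712.2; melt ice: 151×334 = 50434; meltwater 0→T: 151×4.18×T = 631.18 T; milk: 2790.3(T − 61.7)
3421.5 T = 172162 − 56146 = 116015
T ≈ 33.91 °C — above 0 °C, consistent with complete melting.

T_f ≈ 33.9 °C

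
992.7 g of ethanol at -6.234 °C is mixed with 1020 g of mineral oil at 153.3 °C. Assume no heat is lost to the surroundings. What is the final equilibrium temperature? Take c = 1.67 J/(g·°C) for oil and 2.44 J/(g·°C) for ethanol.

T_f is the heat-capacity-weighted average of the initial temperatures:
T_f = (1703.4×153.3 + 2422.2×(-6.234)) / (1703.4 + 2422.2)
    = 246031 / 4125.6 ≈ 59.64 °C

T_f ≈ 59.6 °C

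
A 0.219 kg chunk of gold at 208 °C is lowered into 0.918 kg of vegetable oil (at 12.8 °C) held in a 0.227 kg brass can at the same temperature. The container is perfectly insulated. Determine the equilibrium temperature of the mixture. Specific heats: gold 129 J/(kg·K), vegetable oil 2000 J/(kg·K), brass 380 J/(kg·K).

Net heat exchanged in the isolated system is zero:
0.219×129×(T − 208) + 0.918×2000×(T − 12.8) + 0.227×380×(T − 12.8) = 0
28.25(T − 208) + 1836(T − 12.8) + 86.26(T − 12.8) = 0
(28.25 + 1836 + 86.26) T = 28.25×208 + 1836×12.8 + 86.26×12.8
T ≈ 15.63 °C

T_f ≈ 15.6 °C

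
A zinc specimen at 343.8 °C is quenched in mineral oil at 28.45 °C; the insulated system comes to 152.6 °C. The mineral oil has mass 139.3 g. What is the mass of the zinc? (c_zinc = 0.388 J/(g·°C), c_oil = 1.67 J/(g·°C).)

Setting the total heat transfer to zero:
m·0.388·(152.6 − 343.8) + 139.3·1.67·(152.6 − 28.45) = 0
-74.19 m = -28881
m = -28881/-74.19 ≈ 389.3 g

m ≈ 389 g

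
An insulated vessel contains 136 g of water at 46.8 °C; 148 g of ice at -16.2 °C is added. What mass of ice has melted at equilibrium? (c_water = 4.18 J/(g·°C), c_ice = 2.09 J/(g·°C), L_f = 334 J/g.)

Cooling the water to 0 °C releases 136×4.18×46.8 = 26605 J.
Of that, 148×2.09×16.2 = 5011 J goes to bring the ice to 0 °C, leaving 21594 J.
Fully melting the ice requires m_ice L_f = 148×334 = 49432 J.
Since 21594 < 49432 J, not all the ice melts; equilibrium is at 0 °C.
m_melted×334 = 21594  ⇒  m_melted ≈ 64.65 g.

m_melted ≈ 64.7 g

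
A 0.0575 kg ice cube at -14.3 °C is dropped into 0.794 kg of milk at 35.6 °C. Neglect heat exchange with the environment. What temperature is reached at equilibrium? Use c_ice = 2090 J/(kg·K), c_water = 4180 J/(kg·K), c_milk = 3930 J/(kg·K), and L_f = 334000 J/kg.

T_f ≈ 26.8 °C

Conservation of energy gives ΣQ = 0:
warm ice to 0 °C: 0.0575×2090×(0 − (-14.3)) = 1718.5
  melt ice: 0.0575×334000 = 19205
  meltwater 0→T: 0.0575×4180×T = 240.35 T
  milk cools: 0.794×3930×(T − 35.6) = 3120.4(T − 35.6)
3360.8 T = 111087 − 20924 = 90163
T ≈ 26.83 °C. Since T > 0 °C, the all-ice-melts assumption holds.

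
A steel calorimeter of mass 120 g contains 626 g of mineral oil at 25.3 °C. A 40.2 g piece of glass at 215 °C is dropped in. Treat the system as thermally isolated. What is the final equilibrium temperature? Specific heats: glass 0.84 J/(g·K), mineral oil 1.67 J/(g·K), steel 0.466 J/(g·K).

T_f = Σ m_i c_i T_i / Σ m_i c_i:
T_f = (33.77·215 + 1045.4·25.3 + 55.92·25.3) / (33.77 + 1045.4 + 55.92)
    = 35124 / 1135.1 ≈ 30.94 °C

T_f ≈ 30.9 °C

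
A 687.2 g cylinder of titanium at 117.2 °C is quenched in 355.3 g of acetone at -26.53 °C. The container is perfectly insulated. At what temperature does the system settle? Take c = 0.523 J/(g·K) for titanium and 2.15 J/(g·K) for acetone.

T_f ≈ 19.5 °C

Energy conservation, ΣQ = 0:
687.2*0.523*(T − 117.2) + 355.3*2.15*(T − (-26.53)) = 0
359.41(T − 117.2) + 763.89(T − (-26.53)) = 0
1123.3 T = 21856
T = 21856 / 1123.3 = 19.5 °C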